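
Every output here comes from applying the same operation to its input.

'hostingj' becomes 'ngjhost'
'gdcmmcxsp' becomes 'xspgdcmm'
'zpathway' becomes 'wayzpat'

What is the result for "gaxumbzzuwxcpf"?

The rule is to move the last 3 characters to the front (rotate right by 3), then delete the last character.
On "gaxumbzzuwxcpf" that produces "cpfgaxumbzzuw".

cpfgaxumbzzuw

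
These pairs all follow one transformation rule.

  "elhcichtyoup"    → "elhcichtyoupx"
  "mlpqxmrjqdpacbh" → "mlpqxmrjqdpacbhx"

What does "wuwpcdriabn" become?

The pattern: append "x".
So "wuwpcdriabn" becomes "wuwpcdriabnx".

wuwpcdriabnx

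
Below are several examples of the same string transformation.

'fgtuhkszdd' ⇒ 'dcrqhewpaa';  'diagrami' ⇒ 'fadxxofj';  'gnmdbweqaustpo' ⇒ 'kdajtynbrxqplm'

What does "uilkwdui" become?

In each case the input is transformed by: shift every letter 3 places backward in the alphabet (wrapping around), then swap each adjacent pair of characters (1↔2, 3↔4, ...).
"uilkwdui" → "frhiatfr".

frhiatfr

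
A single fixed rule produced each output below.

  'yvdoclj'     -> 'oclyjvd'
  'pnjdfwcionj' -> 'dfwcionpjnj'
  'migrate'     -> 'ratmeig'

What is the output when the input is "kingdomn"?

The pattern: swap the first and last characters, then move the first 3 characters to the end (rotate left by 3).
For "kingdomn", step one produces "ningdomk"; step two turns that into "gdomknin".

gdomknin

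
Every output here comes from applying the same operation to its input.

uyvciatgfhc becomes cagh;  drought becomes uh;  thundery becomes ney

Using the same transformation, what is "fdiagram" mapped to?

arm

The rule is to delete the first 2 characters, then keep every other character starting from the second (positions 2nd, 4th, 6th, ...).
On "fdiagram": the first step gives "iagram", and the second then gives "arm".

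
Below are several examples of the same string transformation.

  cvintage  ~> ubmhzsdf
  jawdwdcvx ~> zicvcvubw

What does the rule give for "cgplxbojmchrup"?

The rule is to shift every letter 1 place backward in the alphabet (wrapping around), then swap each adjacent pair of characters (1↔2, 3↔4, ...).
Applying both steps to "cgplxbojmchrup": "bfokwanilbgqto", then "fbkoawinblqgot".

fbkoawinblqgot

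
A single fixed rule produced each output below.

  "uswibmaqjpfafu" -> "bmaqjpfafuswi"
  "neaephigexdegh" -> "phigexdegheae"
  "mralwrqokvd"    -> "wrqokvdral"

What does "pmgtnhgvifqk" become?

Looking at the pairs, the operation is to delete the first character, then move the first 3 characters to the end (rotate left by 3).
On "pmgtnhgvifqk": the first step gives "mgtnhgvifqk", and the second then gives "nhgvifqkmgt".

nhgvifqkmgt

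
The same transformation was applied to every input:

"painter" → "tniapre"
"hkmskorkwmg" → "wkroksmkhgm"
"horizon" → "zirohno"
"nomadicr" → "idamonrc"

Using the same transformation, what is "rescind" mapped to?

What's happening: move the last 2 characters to the front (rotate right by 2), then reverse the string.
Starting from "rescind": after the first operation, "ndresci"; after the second, "icserdn".

icserdn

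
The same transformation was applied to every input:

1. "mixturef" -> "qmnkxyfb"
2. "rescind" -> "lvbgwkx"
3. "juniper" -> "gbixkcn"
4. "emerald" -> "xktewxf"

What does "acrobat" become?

khutmtv

In each case the input is transformed by: move the first 2 characters to the end (rotate left by 2), then shift every letter 7 places backward in the alphabet (wrapping around).
On "acrobat": the first step gives "robatac", and the second then gives "khutmtv".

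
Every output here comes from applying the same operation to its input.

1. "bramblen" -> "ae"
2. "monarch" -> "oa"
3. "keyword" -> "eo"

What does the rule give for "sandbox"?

The transformation: keep only the vowels.
Doing the same to "sandbox": "ao".

ao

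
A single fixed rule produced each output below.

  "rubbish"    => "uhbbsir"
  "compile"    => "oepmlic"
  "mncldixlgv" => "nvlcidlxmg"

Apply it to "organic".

Rule — swap the first and last characters, then swap each adjacent pair of characters (1↔2, 3↔4, ...).
"organic" → "crganio" → "rcagino".

rcagino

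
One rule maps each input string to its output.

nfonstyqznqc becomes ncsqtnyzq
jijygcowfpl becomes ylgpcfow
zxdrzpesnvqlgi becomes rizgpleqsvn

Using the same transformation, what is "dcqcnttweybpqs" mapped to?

The rule is to delete the first 3 characters, then take characters alternately from the front and the back (1st, last, 2nd, 2nd-last, ...).
"dcqcnttweybpqs" → "csnqtptbwye".
(Check on "jijygcowfpl": → "ygcowfpl" → "ylgpcfow" ✓)

csnqtptbwye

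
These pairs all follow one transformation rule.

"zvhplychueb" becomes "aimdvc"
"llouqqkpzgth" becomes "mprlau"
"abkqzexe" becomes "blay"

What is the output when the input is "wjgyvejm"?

Looking at the pairs, the operation is to shift every letter 1 place forward in the alphabet (wrapping around), then keep every other character starting from the first (positions 1st, 3rd, 5th, ...).
For "wjgyvejm", step one produces "xkhzwfkn"; step two turns that into "xhwk".

xhwk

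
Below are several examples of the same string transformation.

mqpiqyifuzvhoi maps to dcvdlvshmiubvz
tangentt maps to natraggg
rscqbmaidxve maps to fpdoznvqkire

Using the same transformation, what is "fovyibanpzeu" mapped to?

bilvonacmrhs

The pattern: move the first character to the end, then shift every letter 13 places forward in the alphabet (wrapping around) — i.e. ROT13.
Starting from "fovyibanpzeu": after the first operation, "ovyibanpzeuf"; after the second, "bilvonacmrhs".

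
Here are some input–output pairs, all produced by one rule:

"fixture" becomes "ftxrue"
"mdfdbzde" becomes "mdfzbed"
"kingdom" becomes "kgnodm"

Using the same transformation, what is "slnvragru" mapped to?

What's happening: swap each adjacent pair of characters (1↔2, 3↔4, ...), then delete the first character.
Starting from "slnvragru": after the first operation, "lsvnarrgu"; after the second, "svnarrgu".
(Check on "mdfdbzde": → "dmdfzbed" → "mdfzbed" ✓)

svnarrgu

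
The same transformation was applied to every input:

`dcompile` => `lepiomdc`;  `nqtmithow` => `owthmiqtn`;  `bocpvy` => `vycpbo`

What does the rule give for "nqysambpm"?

pmmbsaqyn

In each case the input is transformed by: reverse the string, then swap each adjacent pair of characters (1↔2, 3↔4, ...).
Applying both steps to "nqysambpm": "mpbmasyqn", then "pmmbsaqyn".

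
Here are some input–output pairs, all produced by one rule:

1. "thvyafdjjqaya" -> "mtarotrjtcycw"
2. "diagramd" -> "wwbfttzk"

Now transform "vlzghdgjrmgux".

oqenszzfakwcz

The rule is to shift every letter 7 places backward in the alphabet (wrapping around), then take characters alternately from the front and the back (1st, last, 2nd, 2nd-last, ...).
For "vlzghdgjrmgux", step one produces "oeszawzckfznq"; step two turns that into "oqenszzfakwcz".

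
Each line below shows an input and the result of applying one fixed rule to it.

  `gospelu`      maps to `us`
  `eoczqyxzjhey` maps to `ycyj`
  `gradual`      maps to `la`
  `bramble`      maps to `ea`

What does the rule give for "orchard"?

In each case the input is transformed by: move the last 3 characters to the front (rotate right by 3), then keep one character in every 3, starting at position 3 (positions 3rd, 6th, 9th, ...).
Working it through for "orchard": intermediate "ardorch", final "dc".

dc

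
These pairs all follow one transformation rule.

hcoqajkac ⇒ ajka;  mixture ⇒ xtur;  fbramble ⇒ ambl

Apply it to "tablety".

Looking at the pairs, the operation is to move the last character to the front, then keep only the last 4 characters.
On "tablety": the first step gives "ytablet", and the second then gives "blet".
(Check on "hcoqajkac": → "chcoqajka" → "ajka" ✓)

blet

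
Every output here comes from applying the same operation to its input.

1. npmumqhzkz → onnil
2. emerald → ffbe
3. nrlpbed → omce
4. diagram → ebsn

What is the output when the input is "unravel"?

vswm

The rule is to keep every other character starting from the first (positions 1st, 3rd, 5th, ...), then shift every letter 1 place forward in the alphabet (wrapping around).
Working it through for "unravel": intermediate "urvl", final "vswm".
(Check on "diagram": → "darm" → "ebsn" ✓)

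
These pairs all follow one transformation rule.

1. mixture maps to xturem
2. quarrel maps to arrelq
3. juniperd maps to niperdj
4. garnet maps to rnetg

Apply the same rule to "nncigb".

The pattern: move the first 2 characters to the end (rotate left by 2), then delete the last character.
Applying both steps to "nncigb": "cigbnn", then "cigbn".

cigbn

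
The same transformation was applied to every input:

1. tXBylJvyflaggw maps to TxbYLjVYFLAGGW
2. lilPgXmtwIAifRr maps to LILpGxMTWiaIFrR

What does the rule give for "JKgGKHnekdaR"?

jkGgkhNEKDAr

What's happening: flip the case of every letter.
"JKgGKHnekdaR" → "jkGgkhNEKDAr".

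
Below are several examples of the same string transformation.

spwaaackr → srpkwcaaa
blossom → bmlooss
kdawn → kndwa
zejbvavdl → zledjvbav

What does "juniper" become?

Each output is the input with this applied: take characters alternately from the front and the back (1st, last, 2nd, 2nd-last, ...).
For "juniper" the result is "jruenpi".

jruenpi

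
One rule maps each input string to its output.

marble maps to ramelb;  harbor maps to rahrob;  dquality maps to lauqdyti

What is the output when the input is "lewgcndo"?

cgwelodn

Rule — move the last 3 characters to the front (rotate right by 3), then reverse the string.
Applying both steps to "lewgcndo": "ndolewgc", then "cgwelodn".
(Check on "dquality": → "itydqual" → "lauqdyti" ✓)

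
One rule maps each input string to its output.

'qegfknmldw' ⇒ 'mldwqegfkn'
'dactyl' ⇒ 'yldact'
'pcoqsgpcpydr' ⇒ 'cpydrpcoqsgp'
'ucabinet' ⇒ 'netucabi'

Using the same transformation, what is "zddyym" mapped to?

ymzddy

In each case the input is transformed by: swap the front and back halves of the string, then move the first character to the end.
On "zddyym": the first step gives "yymzdd", and the second then gives "ymzddy".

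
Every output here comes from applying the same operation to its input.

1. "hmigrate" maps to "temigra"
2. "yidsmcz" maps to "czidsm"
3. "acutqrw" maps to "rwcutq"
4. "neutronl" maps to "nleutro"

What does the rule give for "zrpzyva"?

varpzy

The transformation: delete the first character, then move the last 2 characters to the front (rotate right by 2).
On "zrpzyva" that produces "varpzy".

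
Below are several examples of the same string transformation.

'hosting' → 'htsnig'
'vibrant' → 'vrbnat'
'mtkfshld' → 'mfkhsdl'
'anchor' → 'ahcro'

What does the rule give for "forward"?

fwrrad

In each case the input is transformed by: swap each adjacent pair of characters (1↔2, 3↔4, ...), then delete the first character.
Starting from "forward": after the first operation, "ofwrrad"; after the second, "fwrrad".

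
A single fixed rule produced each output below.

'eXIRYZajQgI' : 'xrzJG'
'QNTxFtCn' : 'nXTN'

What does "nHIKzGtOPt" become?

The rule is to flip the case of every letter, then keep every other character starting from the second (positions 2nd, 4th, 6th, ...).
Applying both steps to "nHIKzGtOPt": "NhikZgTopT", then "hkgoT".

hkgoT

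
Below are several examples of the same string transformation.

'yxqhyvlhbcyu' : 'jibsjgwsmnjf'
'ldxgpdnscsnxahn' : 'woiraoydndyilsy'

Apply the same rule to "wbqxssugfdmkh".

The rule is to shift every letter 11 places forward in the alphabet (wrapping around).
"wbqxssugfdmkh" → "hmbiddfrqoxvs".

hmbiddfrqoxvs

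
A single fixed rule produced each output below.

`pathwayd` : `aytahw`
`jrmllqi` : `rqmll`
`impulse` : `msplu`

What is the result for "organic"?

rigna

The rule is to take characters alternately from the front and the back (1st, last, 2nd, 2nd-last, ...), then delete the first 2 characters.
Working it through for "organic": intermediate "ocrigna", final "rigna".
(Check on "jrmllqi": → "jirqmll" → "rqmll" ✓)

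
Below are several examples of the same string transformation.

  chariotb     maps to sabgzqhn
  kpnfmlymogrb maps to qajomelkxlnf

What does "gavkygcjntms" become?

The rule is to shift every letter 1 place backward in the alphabet (wrapping around), then move the last 2 characters to the front (rotate right by 2).
Applying both steps to "gavkygcjntms": "fzujxfbimslr", then "lrfzujxfbims".

lrfzujxfbims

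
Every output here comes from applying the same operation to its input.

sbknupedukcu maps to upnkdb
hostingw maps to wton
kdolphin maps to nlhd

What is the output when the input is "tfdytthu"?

yutf

The pattern: keep every other character starting from the second (positions 2nd, 4th, 6th, ...), then sort the characters into reverse alphabetical order.
"tfdytthu" → "yutf".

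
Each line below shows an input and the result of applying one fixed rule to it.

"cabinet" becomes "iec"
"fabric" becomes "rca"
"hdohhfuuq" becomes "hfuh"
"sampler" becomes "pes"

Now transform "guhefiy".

Each output is the input with this applied: move the first 2 characters to the end (rotate left by 2), then keep every other character starting from the second (positions 2nd, 4th, 6th, ...).
Applying that to "guhefiy" gives "eig".
(Check on "cabinet": → "binetca" → "iec" ✓)

eig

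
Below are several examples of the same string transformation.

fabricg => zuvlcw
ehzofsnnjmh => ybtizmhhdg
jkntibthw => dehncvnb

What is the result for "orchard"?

ilwbul

The rule is to shift every letter 6 places backward in the alphabet (wrapping around), then delete the last character.
Applying both steps to "orchard": "ilwbulx", then "ilwbul".
(Check on "jkntibthw": → "dehncvnbq" → "dehncvnb" ✓)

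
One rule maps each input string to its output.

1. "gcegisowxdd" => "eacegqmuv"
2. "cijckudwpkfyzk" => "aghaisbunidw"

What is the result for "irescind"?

gpcqag

What's happening: delete the last 2 characters, then shift every letter 2 places backward in the alphabet (wrapping around).
For "irescind" the result is "gpcqag".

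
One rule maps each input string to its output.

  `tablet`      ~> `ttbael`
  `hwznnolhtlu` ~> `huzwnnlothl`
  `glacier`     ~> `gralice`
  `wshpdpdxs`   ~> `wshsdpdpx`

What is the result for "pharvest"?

ptahvrse

The rule is to move the last character to the front, then swap each adjacent pair of characters (1↔2, 3↔4, ...).
Applying that to "pharvest" gives "ptahvrse".
(Check on "glacier": → "rglacie" → "gralice" ✓)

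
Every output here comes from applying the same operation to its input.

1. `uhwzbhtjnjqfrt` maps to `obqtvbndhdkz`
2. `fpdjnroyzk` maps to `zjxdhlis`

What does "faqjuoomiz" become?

zukdoiig

What's happening: delete the last 2 characters, then shift every letter 6 places backward in the alphabet (wrapping around).
Working it through for "faqjuoomiz": intermediate "faqjuoom", final "zukdoiig".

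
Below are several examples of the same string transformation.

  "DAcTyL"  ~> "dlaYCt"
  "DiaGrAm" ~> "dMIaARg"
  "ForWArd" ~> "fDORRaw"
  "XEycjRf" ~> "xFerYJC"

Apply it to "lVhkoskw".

The transformation: take characters alternately from the front and the back (1st, last, 2nd, 2nd-last, ...), then flip the case of every letter.
Doing the same to "lVhkoskw": "LWvKHSKO".

LWvKHSKO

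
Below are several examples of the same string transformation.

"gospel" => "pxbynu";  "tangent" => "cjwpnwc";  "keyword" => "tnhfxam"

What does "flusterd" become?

Rule — shift every letter 9 places forward in the alphabet (wrapping around).
On "flusterd" that produces "oudbcnam".

oudbcnam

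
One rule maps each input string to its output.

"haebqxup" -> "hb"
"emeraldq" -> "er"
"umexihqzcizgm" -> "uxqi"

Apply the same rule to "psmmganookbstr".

Looking at the pairs, the operation is to move the last 2 characters to the front (rotate right by 2), then keep one character in every 3, starting at position 3 (positions 3rd, 6th, 9th, ...).
Doing the same to "psmmganookbstr": "pmnk".

pmnk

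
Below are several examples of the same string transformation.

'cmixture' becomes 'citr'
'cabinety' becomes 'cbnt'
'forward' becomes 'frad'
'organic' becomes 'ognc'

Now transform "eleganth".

The rule is to keep every other character starting from the first (positions 1st, 3rd, 5th, ...).
So "eleganth" becomes "eeat".

eeat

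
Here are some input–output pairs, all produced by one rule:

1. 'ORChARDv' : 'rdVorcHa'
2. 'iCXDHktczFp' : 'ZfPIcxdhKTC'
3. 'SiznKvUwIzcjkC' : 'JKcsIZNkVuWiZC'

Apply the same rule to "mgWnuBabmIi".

The pattern: flip the case of every letter, then move the last 3 characters to the front (rotate right by 3).
"mgWnuBabmIi" → "MGwNUbABMiI" → "MiIMGwNUbAB".
(Check on "SiznKvUwIzcjkC": → "sIZNkVuWiZCJKc" → "JKcsIZNkVuWiZC" ✓)

MiIMGwNUbAB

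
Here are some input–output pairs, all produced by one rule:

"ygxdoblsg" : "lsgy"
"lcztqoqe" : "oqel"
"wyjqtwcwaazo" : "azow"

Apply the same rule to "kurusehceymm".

ymmk

What's happening: move the first character to the end, then keep only the last 4 characters.
Starting from "kurusehceymm": after the first operation, "urusehceymmk"; after the second, "ymmk".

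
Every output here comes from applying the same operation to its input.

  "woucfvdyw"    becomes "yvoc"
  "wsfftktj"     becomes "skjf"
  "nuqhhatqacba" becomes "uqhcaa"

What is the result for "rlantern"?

The pattern: keep every other character starting from the second (positions 2nd, 4th, 6th, ...), then sort the characters into reverse alphabetical order.
On "rlantern" that produces "nnle".

nnle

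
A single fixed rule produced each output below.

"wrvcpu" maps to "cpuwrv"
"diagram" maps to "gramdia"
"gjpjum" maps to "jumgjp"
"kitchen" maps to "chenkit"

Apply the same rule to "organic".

anicorg

In each case the input is transformed by: move the first 3 characters to the end (rotate left by 3).
Doing the same to "organic": "anicorg".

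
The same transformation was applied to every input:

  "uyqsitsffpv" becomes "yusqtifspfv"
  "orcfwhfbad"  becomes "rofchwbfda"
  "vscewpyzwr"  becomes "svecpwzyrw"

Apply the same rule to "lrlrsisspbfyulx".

The rule is to swap each adjacent pair of characters (1↔2, 3↔4, ...).
Applying that to "lrlrsisspbfyulx" gives "rlrlisssbpyflux".

rlrlisssbpyflux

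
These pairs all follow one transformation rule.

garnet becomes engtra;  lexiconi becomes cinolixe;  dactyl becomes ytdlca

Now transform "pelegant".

The rule is to move the first 3 characters to the end (rotate left by 3), then swap each adjacent pair of characters (1↔2, 3↔4, ...).
"pelegant" → "genaptle".

genaptle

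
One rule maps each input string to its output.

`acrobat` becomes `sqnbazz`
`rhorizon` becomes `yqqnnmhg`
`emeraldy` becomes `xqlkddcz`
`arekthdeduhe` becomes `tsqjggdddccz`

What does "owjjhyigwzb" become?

Each output is the input with this applied: sort the characters into reverse alphabetical order, then shift every letter 1 place backward in the alphabet (wrapping around).
"owjjhyigwzb" → "zywwojjihgb" → "yxvvniihgfa".

yxvvniihgfa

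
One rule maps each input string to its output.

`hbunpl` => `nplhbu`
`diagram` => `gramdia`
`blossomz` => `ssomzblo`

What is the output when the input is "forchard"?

What's happening: move the first 3 characters to the end (rotate left by 3).
"forchard" → "chardfor".

chardfor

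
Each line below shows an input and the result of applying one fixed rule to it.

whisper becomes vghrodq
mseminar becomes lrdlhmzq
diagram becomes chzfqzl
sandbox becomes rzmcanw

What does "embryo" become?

dlaqxn

Each output is the input with this applied: shift every letter 1 place backward in the alphabet (wrapping around).
Applying that to "embryo" gives "dlaqxn".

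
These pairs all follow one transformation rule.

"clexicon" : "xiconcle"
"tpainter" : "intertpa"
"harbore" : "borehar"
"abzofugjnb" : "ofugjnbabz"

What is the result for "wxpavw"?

In each case the input is transformed by: move the first 3 characters to the end (rotate left by 3).
Doing the same to "wxpavw": "avwwxp".

avwwxp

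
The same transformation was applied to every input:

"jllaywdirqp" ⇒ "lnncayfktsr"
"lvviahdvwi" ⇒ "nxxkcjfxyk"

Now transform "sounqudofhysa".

The pattern: shift every letter 2 places forward in the alphabet (wrapping around).
For "sounqudofhysa" the result is "uqwpswfqhjauc".

uqwpswfqhjauc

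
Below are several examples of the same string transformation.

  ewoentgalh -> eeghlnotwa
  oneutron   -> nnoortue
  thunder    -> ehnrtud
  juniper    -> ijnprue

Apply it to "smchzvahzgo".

Looking at the pairs, the operation is to sort the characters into alphabetical order, then move the first character to the end.
Applying both steps to "smchzvahzgo": "acghhmosvzz", then "cghhmosvzza".
(Check on "ewoentgalh": → "aeeghlnotw" → "eeghlnotwa" ✓)

cghhmosvzza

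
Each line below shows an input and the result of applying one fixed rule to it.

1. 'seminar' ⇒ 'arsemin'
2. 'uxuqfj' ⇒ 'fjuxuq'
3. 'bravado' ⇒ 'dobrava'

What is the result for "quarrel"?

elquarr

What's happening: move the last 2 characters to the front (rotate right by 2).
"quarrel" → "elquarr".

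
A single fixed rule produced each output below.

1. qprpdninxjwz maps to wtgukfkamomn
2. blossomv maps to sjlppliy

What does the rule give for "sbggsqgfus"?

prcdnpddyp

The rule is to reverse the string, then shift every letter 3 places backward in the alphabet (wrapping around).
Working it through for "sbggsqgfus": intermediate "sufgqsggbs", final "prcdnpddyp".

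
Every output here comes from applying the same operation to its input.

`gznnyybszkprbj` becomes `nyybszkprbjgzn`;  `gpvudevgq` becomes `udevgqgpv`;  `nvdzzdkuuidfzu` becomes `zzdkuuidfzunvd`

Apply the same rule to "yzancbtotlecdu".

What's happening: move the first 3 characters to the end (rotate left by 3).
On "yzancbtotlecdu" that produces "ncbtotlecduyza".

ncbtotlecduyza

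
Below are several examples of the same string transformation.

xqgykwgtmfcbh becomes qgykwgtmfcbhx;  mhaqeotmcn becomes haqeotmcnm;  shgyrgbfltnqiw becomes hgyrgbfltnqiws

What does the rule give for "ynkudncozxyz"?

In each case the input is transformed by: move the first character to the end.
Doing the same to "ynkudncozxyz": "nkudncozxyzy".

nkudncozxyzy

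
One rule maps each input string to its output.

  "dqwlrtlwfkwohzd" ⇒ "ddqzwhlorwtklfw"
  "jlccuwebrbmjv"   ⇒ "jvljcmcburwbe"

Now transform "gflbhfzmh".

ghfmlzbfh

Rule — take characters alternately from the front and the back (1st, last, 2nd, 2nd-last, ...).
For "gflbhfzmh" the result is "ghfmlzbfh".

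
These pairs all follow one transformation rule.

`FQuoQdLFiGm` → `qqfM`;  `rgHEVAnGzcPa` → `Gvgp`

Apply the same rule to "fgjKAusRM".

Gar

Each output is the input with this applied: keep one character in every 3, starting at position 2 (positions 2nd, 5th, 8th, ...), then flip the case of every letter.
"fgjKAusRM" → "gAR" → "Gar".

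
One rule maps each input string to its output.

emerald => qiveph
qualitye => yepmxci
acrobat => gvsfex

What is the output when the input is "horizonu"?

svmdsry

The pattern: shift every letter 4 places forward in the alphabet (wrapping around), then delete the first character.
For "horizonu" the result is "svmdsry".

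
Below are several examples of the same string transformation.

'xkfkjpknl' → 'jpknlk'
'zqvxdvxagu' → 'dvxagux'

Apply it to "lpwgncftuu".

In each case the input is transformed by: delete the first 3 characters, then move the first character to the end.
Working it through for "lpwgncftuu": intermediate "gncftuu", final "ncftuug".

ncftuug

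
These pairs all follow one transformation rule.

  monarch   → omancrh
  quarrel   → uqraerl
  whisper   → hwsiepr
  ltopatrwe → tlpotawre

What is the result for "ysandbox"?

The rule is to swap each adjacent pair of characters (1↔2, 3↔4, ...).
Applying that to "ysandbox" gives "synabdxo".

synabdxo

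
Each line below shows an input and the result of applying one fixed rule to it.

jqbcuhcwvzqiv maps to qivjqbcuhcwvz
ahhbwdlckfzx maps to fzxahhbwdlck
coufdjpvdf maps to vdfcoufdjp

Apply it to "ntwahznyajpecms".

The pattern: move the last 3 characters to the front (rotate right by 3).
On "ntwahznyajpecms" that produces "cmsntwahznyajpe".

cmsntwahznyajpe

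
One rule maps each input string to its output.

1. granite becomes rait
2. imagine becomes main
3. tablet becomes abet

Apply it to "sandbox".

What's happening: double every character, then keep one character in every 3, starting at position 3 (positions 3rd, 6th, 9th, ...).
Working it through for "sandbox": intermediate "ssaannddbbooxx", final "anbo".

anbo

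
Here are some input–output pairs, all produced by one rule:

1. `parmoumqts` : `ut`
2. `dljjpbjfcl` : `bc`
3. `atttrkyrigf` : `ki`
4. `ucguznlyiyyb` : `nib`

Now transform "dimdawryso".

The rule is to keep one character in every 3, starting at position 3 (positions 3rd, 6th, 9th, ...), then delete the first character.
"dimdawryso" → "mws" → "ws".

ws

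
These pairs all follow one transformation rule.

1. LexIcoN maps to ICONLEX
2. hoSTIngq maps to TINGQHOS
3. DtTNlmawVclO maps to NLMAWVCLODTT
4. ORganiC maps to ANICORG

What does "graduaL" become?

Rule — move the first 3 characters to the end (rotate left by 3), then convert every letter to uppercase.
Starting from "graduaL": after the first operation, "duaLgra"; after the second, "DUALGRA".
(Check on "LexIcoN": → "IcoNLex" → "ICONLEX" ✓)

DUALGRA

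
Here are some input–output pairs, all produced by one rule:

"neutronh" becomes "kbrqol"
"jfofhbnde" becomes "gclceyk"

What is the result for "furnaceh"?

crokxz

The transformation: shift every letter 3 places backward in the alphabet (wrapping around), then delete the last 2 characters.
Applying both steps to "furnaceh": "crokxzbe", then "crokxz".
(Check on "neutronh": → "kbrqolke" → "kbrqol" ✓)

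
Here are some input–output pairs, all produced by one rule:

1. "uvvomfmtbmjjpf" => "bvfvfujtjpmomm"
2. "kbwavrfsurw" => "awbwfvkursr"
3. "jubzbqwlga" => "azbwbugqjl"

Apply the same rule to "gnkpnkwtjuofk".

Each output is the input with this applied: sort the characters into alphabetical order, then take characters alternately from the front and the back (1st, last, 2nd, 2nd-last, ...).
Working it through for "gnkpnkwtjuofk": intermediate "fgjkkknnoptuw", final "fwgujtkpkoknn".

fwgujtkpkoknn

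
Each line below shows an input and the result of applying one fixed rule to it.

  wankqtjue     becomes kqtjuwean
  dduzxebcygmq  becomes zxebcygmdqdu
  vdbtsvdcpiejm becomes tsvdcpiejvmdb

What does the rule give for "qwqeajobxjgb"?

The transformation: swap the first and last characters, then move the first 3 characters to the end (rotate left by 3).
"qwqeajobxjgb" → "bwqeajobxjgq" → "eajobxjgqbwq".
(Check on "wankqtjue": → "eankqtjuw" → "kqtjuwean" ✓)

eajobxjgqbwq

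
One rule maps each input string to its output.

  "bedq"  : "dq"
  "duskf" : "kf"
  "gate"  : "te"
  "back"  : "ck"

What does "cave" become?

ve

In each case the input is transformed by: keep only the last 2 characters.
Doing the same to "cave": "ve".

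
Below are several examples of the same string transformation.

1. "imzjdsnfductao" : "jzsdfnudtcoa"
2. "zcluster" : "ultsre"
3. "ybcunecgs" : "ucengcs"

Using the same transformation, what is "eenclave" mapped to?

cnalev

The pattern: delete the first 2 characters, then swap each adjacent pair of characters (1↔2, 3↔4, ...).
Applying both steps to "eenclave": "nclave", then "cnalev".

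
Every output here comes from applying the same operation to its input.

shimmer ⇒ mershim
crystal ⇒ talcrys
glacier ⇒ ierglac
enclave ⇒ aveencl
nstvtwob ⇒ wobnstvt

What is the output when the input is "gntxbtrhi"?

rhigntxbt

In each case the input is transformed by: move the last 3 characters to the front (rotate right by 3).
Applying that to "gntxbtrhi" gives "rhigntxbt".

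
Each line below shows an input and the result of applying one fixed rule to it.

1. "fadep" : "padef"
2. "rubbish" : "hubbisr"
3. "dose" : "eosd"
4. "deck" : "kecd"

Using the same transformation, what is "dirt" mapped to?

What's happening: swap the first and last characters.
Applying that to "dirt" gives "tird".

tird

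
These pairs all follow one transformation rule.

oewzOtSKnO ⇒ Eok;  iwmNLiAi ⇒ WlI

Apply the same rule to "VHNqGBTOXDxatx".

Looking at the pairs, the operation is to keep one character in every 3, starting at position 2 (positions 2nd, 5th, 8th, ...), then flip the case of every letter.
On "VHNqGBTOXDxatx": the first step gives "HGOxx", and the second then gives "hgoXX".

hgoXX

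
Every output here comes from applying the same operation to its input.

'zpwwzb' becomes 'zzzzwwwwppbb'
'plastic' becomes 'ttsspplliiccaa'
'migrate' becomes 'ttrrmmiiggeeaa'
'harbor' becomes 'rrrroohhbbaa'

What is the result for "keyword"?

yywwrrookkeedd

Each output is the input with this applied: double every character, then sort the characters into reverse alphabetical order.
"keyword" → "kkeeyywwoorrdd" → "yywwrrookkeedd".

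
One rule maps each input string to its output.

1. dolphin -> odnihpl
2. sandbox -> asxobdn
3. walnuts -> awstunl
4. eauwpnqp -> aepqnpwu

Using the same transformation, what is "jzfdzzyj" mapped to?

The transformation: move the first 2 characters to the end (rotate left by 2), then reverse the string.
Working it through for "jzfdzzyj": intermediate "fdzzyjjz", final "zjjyzzdf".
(Check on "dolphin": → "lphindo" → "odnihpl" ✓)

zjjyzzdf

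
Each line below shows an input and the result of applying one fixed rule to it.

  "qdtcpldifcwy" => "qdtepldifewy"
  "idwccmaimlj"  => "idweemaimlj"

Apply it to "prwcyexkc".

prweyexke

Looking at the pairs, the operation is to replace every "c" with "e".
On "prwcyexkc" that produces "prweyexke".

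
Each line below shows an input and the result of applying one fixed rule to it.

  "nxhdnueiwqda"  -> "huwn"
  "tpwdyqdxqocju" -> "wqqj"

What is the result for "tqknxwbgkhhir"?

kwki

Rule — swap the first and last characters, then keep one character in every 3, starting at position 3 (positions 3rd, 6th, 9th, ...).
For "tqknxwbgkhhir", step one produces "rqknxwbgkhhit"; step two turns that into "kwki".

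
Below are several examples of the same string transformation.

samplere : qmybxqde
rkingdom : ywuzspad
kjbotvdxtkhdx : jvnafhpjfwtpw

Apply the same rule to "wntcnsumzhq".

czfozegylti

The rule is to swap the first and last characters, then shift every letter 12 places forward in the alphabet (wrapping around).
Applying that to "wntcnsumzhq" gives "czfozegylti".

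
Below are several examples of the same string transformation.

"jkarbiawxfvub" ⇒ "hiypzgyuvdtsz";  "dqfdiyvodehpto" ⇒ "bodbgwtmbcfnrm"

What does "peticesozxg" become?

ncrgacqmxve

Rule — shift every letter 2 places backward in the alphabet (wrapping around).
Doing the same to "peticesozxg": "ncrgacqmxve".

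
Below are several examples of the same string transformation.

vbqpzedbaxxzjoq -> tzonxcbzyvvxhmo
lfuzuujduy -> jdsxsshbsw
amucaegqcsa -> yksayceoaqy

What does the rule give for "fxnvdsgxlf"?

In each case the input is transformed by: shift every letter 2 places backward in the alphabet (wrapping around).
For "fxnvdsgxlf" the result is "dvltbqevjd".

dvltbqevjd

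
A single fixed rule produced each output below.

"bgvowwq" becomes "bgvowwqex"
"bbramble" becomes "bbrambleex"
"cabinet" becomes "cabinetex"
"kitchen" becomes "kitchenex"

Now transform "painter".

The rule is to append "ex".
Doing the same to "painter": "painterex".

painterex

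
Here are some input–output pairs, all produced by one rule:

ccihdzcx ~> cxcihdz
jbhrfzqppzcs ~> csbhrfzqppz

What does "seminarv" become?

Looking at the pairs, the operation is to delete the first character, then move the last 2 characters to the front (rotate right by 2).
Working it through for "seminarv": intermediate "eminarv", final "rvemina".

rvemina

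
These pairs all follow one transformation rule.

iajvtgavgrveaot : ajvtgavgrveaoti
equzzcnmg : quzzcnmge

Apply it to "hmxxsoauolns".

mxxsoauolnsh

Looking at the pairs, the operation is to move the first character to the end.
Applying that to "hmxxsoauolns" gives "mxxsoauolnsh".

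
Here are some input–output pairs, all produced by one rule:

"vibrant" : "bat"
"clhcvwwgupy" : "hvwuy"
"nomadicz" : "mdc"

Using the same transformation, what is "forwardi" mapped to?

rad

The pattern: delete the first character, then keep every other character starting from the second (positions 2nd, 4th, 6th, ...).
Applying both steps to "forwardi": "orwardi", then "rad".
(Check on "clhcvwwgupy": → "lhcvwwgupy" → "hvwuy" ✓)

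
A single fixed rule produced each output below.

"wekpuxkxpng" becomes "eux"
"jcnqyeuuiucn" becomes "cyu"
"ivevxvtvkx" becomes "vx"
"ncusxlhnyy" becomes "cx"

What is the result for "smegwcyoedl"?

mwo

The rule is to delete the last 3 characters, then keep one character in every 3, starting at position 2 (positions 2nd, 5th, 8th, ...).
"smegwcyoedl" → "smegwcyo" → "mwo".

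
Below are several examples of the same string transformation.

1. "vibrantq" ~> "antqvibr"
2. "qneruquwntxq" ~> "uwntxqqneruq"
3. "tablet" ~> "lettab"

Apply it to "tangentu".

What's happening: swap the front and back halves of the string.
Applying that to "tangentu" gives "entutang".

entutang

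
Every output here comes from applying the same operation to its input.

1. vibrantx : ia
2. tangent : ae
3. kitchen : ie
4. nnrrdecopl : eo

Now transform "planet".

The rule is to keep only the vowels.
Applying that to "planet" gives "ae".

ae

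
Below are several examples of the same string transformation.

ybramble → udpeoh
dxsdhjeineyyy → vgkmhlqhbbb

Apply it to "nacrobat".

furedw

The pattern: shift every letter 3 places forward in the alphabet (wrapping around), then delete the first 2 characters.
Working it through for "nacrobat": intermediate "qdfuredw", final "furedw".
(Check on "dxsdhjeineyyy": → "gavgkmhlqhbbb" → "vgkmhlqhbbb" ✓)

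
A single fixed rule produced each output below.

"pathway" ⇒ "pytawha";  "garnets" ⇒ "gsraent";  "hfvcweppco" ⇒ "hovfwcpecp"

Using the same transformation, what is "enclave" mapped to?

Each output is the input with this applied: move the last character to the front, then swap each adjacent pair of characters (1↔2, 3↔4, ...).
Doing the same to "enclave": "eecnalv".

eecnalv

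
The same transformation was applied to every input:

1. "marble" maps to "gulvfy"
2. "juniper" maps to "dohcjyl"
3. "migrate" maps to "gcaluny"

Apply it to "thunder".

nbohxyl

The transformation: shift every letter 6 places backward in the alphabet (wrapping around).
On "thunder" that produces "nbohxyl".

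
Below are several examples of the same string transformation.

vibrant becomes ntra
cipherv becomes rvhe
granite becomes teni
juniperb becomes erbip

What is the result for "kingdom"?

The transformation: delete the first 3 characters, then move the first 2 characters to the end (rotate left by 2).
Working it through for "kingdom": intermediate "gdom", final "omgd".

omgd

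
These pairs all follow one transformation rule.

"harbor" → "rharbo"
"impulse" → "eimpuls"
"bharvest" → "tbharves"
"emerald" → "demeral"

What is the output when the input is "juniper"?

rjunipe

What's happening: move the last character to the front.
"juniper" → "rjunipe".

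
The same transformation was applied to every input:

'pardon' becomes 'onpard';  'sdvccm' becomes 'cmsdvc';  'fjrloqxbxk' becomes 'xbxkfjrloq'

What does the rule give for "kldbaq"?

aqkldb

Rule — move the first character to the end, then swap the front and back halves of the string.
For "kldbaq", step one produces "ldbaqk"; step two turns that into "aqkldb".
(Check on "fjrloqxbxk": → "jrloqxbxkf" → "xbxkfjrloq" ✓)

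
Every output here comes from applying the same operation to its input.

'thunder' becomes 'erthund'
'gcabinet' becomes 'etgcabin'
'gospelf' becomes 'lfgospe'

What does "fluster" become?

In each case the input is transformed by: move the last 2 characters to the front (rotate right by 2).
So "fluster" becomes "erflust".

erflust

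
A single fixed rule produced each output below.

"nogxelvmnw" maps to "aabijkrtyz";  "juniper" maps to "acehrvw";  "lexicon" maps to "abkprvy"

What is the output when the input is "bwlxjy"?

jklowy

Each output is the input with this applied: shift every letter 13 places forward in the alphabet (wrapping around) — i.e. ROT13, then sort the characters into alphabetical order.
"bwlxjy" → "ojykwl" → "jklowy".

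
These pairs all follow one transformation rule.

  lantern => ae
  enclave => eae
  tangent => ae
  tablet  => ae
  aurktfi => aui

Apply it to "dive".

ie

Rule — keep only the vowels.
So "dive" becomes "ie".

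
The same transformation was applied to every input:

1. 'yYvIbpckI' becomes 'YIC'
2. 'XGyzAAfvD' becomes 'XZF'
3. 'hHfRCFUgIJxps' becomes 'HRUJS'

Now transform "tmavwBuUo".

The transformation: keep one character in every 3, starting at position 1 (positions 1st, 4th, 7th, ...), then convert every letter to uppercase.
Applying both steps to "tmavwBuUo": "tvu", then "TVU".

TVU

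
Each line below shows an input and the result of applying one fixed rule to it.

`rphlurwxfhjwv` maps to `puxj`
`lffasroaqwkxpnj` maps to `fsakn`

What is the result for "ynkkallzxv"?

Each output is the input with this applied: keep one character in every 3, starting at position 2 (positions 2nd, 5th, 8th, ...).
So "ynkkallzxv" becomes "naz".

naz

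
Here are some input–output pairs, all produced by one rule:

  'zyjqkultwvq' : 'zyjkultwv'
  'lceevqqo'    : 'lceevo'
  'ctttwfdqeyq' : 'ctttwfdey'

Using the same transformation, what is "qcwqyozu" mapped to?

Rule — remove every "q".
Doing the same to "qcwqyozu": "cwyozu".

cwyozu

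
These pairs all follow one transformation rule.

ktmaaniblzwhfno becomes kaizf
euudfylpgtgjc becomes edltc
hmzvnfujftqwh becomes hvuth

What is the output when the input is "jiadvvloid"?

The rule is to keep one character in every 3, starting at position 1 (positions 1st, 4th, 7th, ...).
Applying that to "jiadvvloid" gives "jdld".

jdld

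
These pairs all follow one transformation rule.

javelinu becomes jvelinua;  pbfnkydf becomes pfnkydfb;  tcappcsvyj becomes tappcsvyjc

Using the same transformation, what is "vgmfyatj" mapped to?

vmfyatjg

The transformation: move the first character to the end, then swap the first and last characters.
For "vgmfyatj", step one produces "gmfyatjv"; step two turns that into "vmfyatjg".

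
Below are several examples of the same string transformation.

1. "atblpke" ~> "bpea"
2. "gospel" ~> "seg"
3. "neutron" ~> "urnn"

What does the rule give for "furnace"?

raef

In each case the input is transformed by: keep every other character starting from the first (positions 1st, 3rd, 5th, ...), then move the first character to the end.
"furnace" → "frae" → "raef".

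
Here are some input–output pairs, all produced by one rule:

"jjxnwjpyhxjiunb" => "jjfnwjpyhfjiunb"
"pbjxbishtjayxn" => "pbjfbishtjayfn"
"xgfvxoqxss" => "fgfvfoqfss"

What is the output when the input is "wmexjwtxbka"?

wmefjwtfbka

Each output is the input with this applied: replace every "x" with "f".
Applying that to "wmexjwtxbka" gives "wmefjwtfbka".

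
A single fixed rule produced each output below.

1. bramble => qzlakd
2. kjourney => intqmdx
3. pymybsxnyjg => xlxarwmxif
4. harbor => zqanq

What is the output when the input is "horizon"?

nqhynm

Looking at the pairs, the operation is to delete the first character, then shift every letter 1 place backward in the alphabet (wrapping around).
Starting from "horizon": after the first operation, "orizon"; after the second, "nqhynm".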